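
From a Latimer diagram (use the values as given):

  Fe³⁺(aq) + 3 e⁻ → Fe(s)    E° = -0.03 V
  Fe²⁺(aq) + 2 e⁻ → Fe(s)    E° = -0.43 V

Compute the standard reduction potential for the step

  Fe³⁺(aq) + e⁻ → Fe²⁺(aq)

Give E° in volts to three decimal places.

+0.770 V

Sequential free energies add, so n₃E°₃ = n₁E°₁ + n₂E°₂.
With n₃ = 3, and the known step contributing 2×(-0.43) V, the unknown satisfies 1·E° = 3×(-0.03) − 2×(-0.43) = +0.770.
E° = +0.770 / 1 = +0.770 V.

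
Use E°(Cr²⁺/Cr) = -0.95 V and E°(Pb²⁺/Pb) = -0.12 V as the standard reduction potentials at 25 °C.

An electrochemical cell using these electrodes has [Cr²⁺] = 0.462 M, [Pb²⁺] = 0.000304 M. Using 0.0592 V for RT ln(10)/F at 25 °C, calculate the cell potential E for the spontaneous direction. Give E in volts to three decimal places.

+0.736 V

Pb²⁺/Pb is the cathode (higher E°), Cr²⁺/Cr the anode: E°cell = -0.12 − (-0.95) = +0.83 V, n = 2.
Overall: Pb²⁺(aq) + Cr(s) → Pb(s) + Cr²⁺(aq)
Q = [Cr²⁺] / ([Pb²⁺]); log Q = 3.182.
E = E° − (0.0592/n) log Q = +0.83 − (0.0592/2)(3.182) = +0.736 V.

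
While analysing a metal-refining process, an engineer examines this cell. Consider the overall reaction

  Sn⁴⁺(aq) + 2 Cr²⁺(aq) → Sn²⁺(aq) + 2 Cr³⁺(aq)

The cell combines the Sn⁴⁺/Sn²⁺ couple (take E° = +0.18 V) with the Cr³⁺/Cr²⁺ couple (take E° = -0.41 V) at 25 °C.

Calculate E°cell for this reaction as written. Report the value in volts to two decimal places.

The Sn⁴⁺/Sn²⁺ couple has the higher reduction potential, so it is the cathode; Cr³⁺/Cr²⁺ is oxidised at the anode.
E°cell = E°(cathode) − E°(anode) = (+0.18) − (-0.41) = +0.59 V.

+0.59 V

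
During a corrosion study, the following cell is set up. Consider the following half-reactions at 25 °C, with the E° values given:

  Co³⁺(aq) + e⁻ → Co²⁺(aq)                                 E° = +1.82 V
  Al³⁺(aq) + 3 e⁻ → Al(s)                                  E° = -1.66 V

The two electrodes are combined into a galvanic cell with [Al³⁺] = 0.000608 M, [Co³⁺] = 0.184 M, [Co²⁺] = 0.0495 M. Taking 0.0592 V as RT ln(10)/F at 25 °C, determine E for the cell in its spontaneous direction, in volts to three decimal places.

+3.577 V

Co³⁺/Co²⁺ is the cathode (higher E°), Al³⁺/Al the anode: E°cell = +1.82 − (-1.66) = +3.48 V, n = 3.
Overall: 3 Co³⁺(aq) + Al(s) → 3 Co²⁺(aq) + Al³⁺(aq)
Q = [Co²⁺]^3·[Al³⁺] / ([Co³⁺]^3); log Q = -4.927.
E = E° − (0.0592/n) log Q = +3.48 − (0.0592/3)(-4.927) = +3.577 V.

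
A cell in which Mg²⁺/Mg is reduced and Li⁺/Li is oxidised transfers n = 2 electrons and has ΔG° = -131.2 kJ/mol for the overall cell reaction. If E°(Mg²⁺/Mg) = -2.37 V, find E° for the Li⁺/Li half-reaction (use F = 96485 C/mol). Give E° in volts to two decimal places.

E°cell = −ΔG°/(nF) = −(-131.2×10³)/((2)(96485)) = +0.680 V.
Since Mg²⁺/Mg is the cathode and Li⁺/Li the anode, E°cell = E°(Mg²⁺/Mg) − E°(Li⁺/Li).
So E°(Li⁺/Li) = E°(Mg²⁺/Mg) − E°cell = (-2.37) − (+0.680) = -3.05 V.

-3.05 V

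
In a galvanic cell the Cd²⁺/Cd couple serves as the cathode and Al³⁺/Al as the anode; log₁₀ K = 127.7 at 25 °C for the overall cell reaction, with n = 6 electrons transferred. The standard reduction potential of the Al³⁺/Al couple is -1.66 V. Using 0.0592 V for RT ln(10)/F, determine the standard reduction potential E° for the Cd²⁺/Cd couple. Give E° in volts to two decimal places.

E°cell = (0.0592/n)·log K = (0.0592/6)(127.7) = +1.260 V.
Since Cd²⁺/Cd is the cathode and Al³⁺/Al the anode, E°cell = E°(Cd²⁺/Cd) − E°(Al³⁺/Al).
So E°(Cd²⁺/Cd) = E°cell + E°(Al³⁺/Al) = +1.260 + (-1.66) = -0.40 V.

-0.40 V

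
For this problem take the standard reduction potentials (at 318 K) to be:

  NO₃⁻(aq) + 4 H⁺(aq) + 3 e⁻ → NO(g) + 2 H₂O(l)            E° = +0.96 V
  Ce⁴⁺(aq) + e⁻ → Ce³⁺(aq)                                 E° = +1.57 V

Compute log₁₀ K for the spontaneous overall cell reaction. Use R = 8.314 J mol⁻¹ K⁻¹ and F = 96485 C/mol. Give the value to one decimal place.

29.0

Cathode: Ce⁴⁺/Ce³⁺; anode: NO₃⁻/NO. E°cell = (+1.57) − (+0.96) = +0.61 V, with n = 3.
ΔG° = −nFE° = −RT ln K, so ln K = nFE°/(RT) = (3)(96485)(+0.61) / ((8.314)(318)) = 66.784.
log₁₀ K = 66.784 / ln 10 = 29.0.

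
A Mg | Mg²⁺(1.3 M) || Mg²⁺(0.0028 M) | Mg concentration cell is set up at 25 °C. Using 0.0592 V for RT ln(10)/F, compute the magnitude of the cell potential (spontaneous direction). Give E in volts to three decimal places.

+0.079 V

For a concentration cell E°cell = 0. The 1.3 M side is the cathode (reduction is favoured where [Mg²⁺] is higher).
With n = 2, E = −(0.0592/2) log([Mg²⁺]ₐₙ/[Mg²⁺]꜀ₐₜ) = −(0.0592/2) log(0.0028/1.3) = −(0.0592/2)(-2.667) = +0.079 V.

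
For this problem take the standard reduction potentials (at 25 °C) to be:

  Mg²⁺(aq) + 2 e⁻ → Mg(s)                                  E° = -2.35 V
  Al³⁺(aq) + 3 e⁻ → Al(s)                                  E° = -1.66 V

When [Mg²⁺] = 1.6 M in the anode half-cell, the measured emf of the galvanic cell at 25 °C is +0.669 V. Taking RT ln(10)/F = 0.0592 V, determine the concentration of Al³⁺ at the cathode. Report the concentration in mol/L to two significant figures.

Al³⁺/Al is the cathode, Mg²⁺/Mg the anode: E°cell = +0.69 V, n = 6.
Overall reaction: 2 Al³⁺(aq) + 3 Mg(s) → 2 Al(s) + 3 Mg²⁺(aq); Q = [Mg²⁺]^3/[Al³⁺]^2.
From E = E° − (0.0592/n) log Q: log Q = (E° − E)·n/0.0592 = (+0.69 − (+0.669))·6/0.0592 = 2.1284.
So 2·log[Al³⁺] = 3·log(1.6) − log Q = 0.6124 − (2.1284) = -1.5160; log[Al³⁺] = -1.5160 / 2 = -0.7580; [Al³⁺] = 10^(-0.7580) ≈ 0.17 M.

0.17 M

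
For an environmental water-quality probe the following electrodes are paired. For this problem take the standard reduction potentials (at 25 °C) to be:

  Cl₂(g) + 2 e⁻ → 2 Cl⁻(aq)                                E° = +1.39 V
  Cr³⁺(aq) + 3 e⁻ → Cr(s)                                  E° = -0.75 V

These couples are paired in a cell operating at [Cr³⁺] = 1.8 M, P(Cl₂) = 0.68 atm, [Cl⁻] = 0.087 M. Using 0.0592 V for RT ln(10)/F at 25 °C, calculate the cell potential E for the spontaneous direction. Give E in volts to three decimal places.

+2.193 V

Cl₂/Cl⁻ is the cathode (higher E°), Cr³⁺/Cr the anode: E°cell = +1.39 − (-0.75) = +2.14 V, n = 6.
Overall: 3 Cl₂(g) + 2 Cr(s) → 6 Cl⁻(aq) + 2 Cr³⁺(aq)
Q = [Cl⁻]^6·[Cr³⁺]^2 / (P(Cl₂)^3); log Q = -5.350.
E = E° − (0.0592/n) log Q = +2.14 − (0.0592/6)(-5.350) = +2.193 V.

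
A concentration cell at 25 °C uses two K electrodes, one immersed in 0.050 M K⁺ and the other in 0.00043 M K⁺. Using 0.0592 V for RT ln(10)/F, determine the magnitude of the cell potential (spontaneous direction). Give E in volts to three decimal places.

+0.122 V

For a concentration cell E°cell = 0. The 0.050 M side is the cathode (reduction is favoured where [K⁺] is higher).
With n = 1, E = −(0.0592/1) log([K⁺]ₐₙ/[K⁺]꜀ₐₜ) = −(0.0592/1) log(0.00043/0.05) = −(0.0592/1)(-2.066) = +0.122 V.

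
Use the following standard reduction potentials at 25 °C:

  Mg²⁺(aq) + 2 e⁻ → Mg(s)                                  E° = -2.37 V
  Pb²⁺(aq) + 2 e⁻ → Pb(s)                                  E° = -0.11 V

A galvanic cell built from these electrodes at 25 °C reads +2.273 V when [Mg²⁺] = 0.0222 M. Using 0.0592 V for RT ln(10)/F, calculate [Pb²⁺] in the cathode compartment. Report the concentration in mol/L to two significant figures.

Pb²⁺/Pb is the cathode, Mg²⁺/Mg the anode: E°cell = +2.26 V, n = 2.
Overall reaction: Pb²⁺(aq) + Mg(s) → Pb(s) + Mg²⁺(aq); Q = [Mg²⁺]^1/[Pb²⁺]^1.
From E = E° − (0.0592/n) log Q: log Q = (E° − E)·n/0.0592 = (+2.26 − (+2.273))·2/0.0592 = -0.4392.
So 1·log[Pb²⁺] = 1·log(0.0222) − log Q = -1.6536 − (-0.4392) = -1.2144; [Pb²⁺] = 10^(-1.2144) ≈ 0.061 M.

0.061 M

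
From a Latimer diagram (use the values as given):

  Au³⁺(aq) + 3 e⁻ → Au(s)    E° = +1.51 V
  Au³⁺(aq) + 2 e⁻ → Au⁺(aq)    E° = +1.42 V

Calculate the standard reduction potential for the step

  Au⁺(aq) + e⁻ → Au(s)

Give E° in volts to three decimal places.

+1.690 V

Sequential free energies add, so n₃E°₃ = n₁E°₁ + n₂E°₂.
With n₃ = 3, and the known step contributing 2×(+1.42) V, the unknown satisfies 1·E° = 3×(+1.51) − 2×(+1.42) = +1.690.
E° = +1.690 / 1 = +1.690 V.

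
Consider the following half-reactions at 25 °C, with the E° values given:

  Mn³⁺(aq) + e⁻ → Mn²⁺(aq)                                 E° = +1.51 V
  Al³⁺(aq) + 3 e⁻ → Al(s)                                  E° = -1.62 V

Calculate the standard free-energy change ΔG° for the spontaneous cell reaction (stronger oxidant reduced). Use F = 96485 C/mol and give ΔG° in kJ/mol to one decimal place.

-906.0 kJ/mol

Mn³⁺/Mn²⁺ (E° = +1.51 V) is the cathode; Al³⁺/Al (E° = -1.62 V) is the anode, so E°cell = +3.13 V.
Balancing electrons gives n = 3 (lcm of 1 and 3).
ΔG° = −nFE° = −(3)(96485)(+3.13) = -905,994 J = -906.0 kJ/mol.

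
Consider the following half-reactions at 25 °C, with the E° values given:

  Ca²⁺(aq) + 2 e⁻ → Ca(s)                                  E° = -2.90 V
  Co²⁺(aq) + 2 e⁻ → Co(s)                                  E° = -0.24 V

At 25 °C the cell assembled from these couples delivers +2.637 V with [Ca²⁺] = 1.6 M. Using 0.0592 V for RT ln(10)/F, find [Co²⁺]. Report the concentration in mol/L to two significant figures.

Co²⁺/Co is the cathode, Ca²⁺/Ca the anode: E°cell = +2.66 V, n = 2.
Overall reaction: Co²⁺(aq) + Ca(s) → Co(s) + Ca²⁺(aq); Q = [Ca²⁺]^1/[Co²⁺]^1.
From E = E° − (0.0592/n) log Q: log Q = (E° − E)·n/0.0592 = (+2.66 − (+2.637))·2/0.0592 = 0.7770.
So 1·log[Co²⁺] = 1·log(1.6) − log Q = 0.2041 − (0.7770) = -0.5729; [Co²⁺] = 10^(-0.5729) ≈ 0.27 M.

0.27 M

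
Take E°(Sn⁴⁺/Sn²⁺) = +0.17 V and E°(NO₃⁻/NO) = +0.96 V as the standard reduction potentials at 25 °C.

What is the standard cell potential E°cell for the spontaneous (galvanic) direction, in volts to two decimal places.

The NO₃⁻/NO couple has the higher reduction potential, so it is the cathode; Sn⁴⁺/Sn²⁺ is oxidised at the anode.
E°cell = E°(cathode) − E°(anode) = (+0.96) − (+0.17) = +0.79 V.
Since E°cell > 0, the reaction is spontaneous under standard conditions.

+0.79 V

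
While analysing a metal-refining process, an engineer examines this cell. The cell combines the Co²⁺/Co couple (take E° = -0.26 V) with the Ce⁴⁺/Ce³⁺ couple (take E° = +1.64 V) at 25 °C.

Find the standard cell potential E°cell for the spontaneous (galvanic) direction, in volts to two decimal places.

The Ce⁴⁺/Ce³⁺ couple has the higher reduction potential, so it is the cathode; Co²⁺/Co is oxidised at the anode.
E°cell = E°(cathode) − E°(anode) = (+1.64) − (-0.26) = +1.90 V.

+1.90 V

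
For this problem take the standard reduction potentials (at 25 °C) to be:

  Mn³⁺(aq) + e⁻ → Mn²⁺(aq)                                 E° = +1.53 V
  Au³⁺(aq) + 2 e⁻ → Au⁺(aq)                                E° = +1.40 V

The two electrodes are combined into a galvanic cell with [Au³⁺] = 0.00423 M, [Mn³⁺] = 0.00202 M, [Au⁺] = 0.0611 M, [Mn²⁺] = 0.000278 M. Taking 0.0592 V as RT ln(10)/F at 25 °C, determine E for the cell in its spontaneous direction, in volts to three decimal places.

Mn³⁺/Mn²⁺ is the cathode (higher E°), Au³⁺/Au⁺ the anode: E°cell = +1.53 − (+1.40) = +0.13 V, n = 2.
Overall: 2 Mn³⁺(aq) + Au⁺(aq) → 2 Mn²⁺(aq) + Au³⁺(aq)
Q = [Mn²⁺]^2·[Au³⁺] / ([Mn³⁺]^2·[Au⁺]); log Q = -2.882.
E = E° − (0.0592/n) log Q = +0.13 − (0.0592/2)(-2.882) = +0.215 V.

+0.215 V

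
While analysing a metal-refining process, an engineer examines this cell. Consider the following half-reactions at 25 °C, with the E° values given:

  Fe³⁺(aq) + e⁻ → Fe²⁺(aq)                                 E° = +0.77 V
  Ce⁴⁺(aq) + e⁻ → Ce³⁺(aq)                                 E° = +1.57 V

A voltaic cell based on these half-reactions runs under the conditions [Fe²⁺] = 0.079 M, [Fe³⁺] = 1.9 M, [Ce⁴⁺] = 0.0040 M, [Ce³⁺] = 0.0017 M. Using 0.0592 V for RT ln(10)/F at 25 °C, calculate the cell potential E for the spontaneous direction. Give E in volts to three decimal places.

Ce⁴⁺/Ce³⁺ is the cathode (higher E°), Fe³⁺/Fe²⁺ the anode: E°cell = +1.57 − (+0.77) = +0.80 V, n = 1.
Overall: Ce⁴⁺(aq) + Fe²⁺(aq) → Ce³⁺(aq) + Fe³⁺(aq)
Q = [Ce³⁺]·[Fe³⁺] / ([Ce⁴⁺]·[Fe²⁺]); log Q = 1.010.
E = E° − (0.0592/n) log Q = +0.80 − (0.0592/1)(1.010) = +0.740 V.

+0.740 V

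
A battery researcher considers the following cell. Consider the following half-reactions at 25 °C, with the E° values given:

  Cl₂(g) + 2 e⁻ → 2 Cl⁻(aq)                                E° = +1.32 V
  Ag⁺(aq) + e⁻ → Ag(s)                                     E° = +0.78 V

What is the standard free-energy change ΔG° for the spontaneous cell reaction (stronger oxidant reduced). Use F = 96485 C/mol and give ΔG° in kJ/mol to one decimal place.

Cl₂/Cl⁻ (E° = +1.32 V) is the cathode; Ag⁺/Ag (E° = +0.78 V) is the anode, so E°cell = +0.54 V.
Balancing electrons gives n = 2 (lcm of 2 and 1).
ΔG° = −nFE° = −(2)(96485)(+0.54) = -104,204 J = -104.2 kJ/mol.

-104.2 kJ/mol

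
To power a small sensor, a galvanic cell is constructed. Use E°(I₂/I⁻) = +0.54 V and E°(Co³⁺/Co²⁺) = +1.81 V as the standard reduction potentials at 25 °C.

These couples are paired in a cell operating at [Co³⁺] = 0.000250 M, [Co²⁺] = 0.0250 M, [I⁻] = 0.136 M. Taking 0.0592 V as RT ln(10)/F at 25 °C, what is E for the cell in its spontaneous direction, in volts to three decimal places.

+1.100 V

Co³⁺/Co²⁺ is the cathode (higher E°), I₂/I⁻ the anode: E°cell = +1.81 − (+0.54) = +1.27 V, n = 2.
Overall: 2 Co³⁺(aq) + 2 I⁻(aq) → 2 Co²⁺(aq) + I₂(s)
Q = [Co²⁺]^2 / ([Co³⁺]^2·[I⁻]^2); log Q = 5.733.
E = E° − (0.0592/n) log Q = +1.27 − (0.0592/2)(5.733) = +1.100 V.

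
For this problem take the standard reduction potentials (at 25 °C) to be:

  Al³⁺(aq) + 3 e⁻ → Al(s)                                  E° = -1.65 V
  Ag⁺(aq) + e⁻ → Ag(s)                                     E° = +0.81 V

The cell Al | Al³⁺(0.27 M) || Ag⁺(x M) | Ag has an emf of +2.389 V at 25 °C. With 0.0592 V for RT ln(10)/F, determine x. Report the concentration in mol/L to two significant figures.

Ag⁺/Ag is the cathode, Al³⁺/Al the anode: E°cell = +2.46 V, n = 3.
Overall reaction: 3 Ag⁺(aq) + Al(s) → 3 Ag(s) + Al³⁺(aq); Q = [Al³⁺]^1/[Ag⁺]^3.
From E = E° − (0.0592/n) log Q: log Q = (E° − E)·n/0.0592 = (+2.46 − (+2.389))·3/0.0592 = 3.5980.
So 3·log[Ag⁺] = 1·log(0.27) − log Q = -0.5686 − (3.5980) = -4.1666; log[Ag⁺] = -4.1666 / 3 = -1.3889; [Ag⁺] = 10^(-1.3889) ≈ 0.041 M.

0.041 M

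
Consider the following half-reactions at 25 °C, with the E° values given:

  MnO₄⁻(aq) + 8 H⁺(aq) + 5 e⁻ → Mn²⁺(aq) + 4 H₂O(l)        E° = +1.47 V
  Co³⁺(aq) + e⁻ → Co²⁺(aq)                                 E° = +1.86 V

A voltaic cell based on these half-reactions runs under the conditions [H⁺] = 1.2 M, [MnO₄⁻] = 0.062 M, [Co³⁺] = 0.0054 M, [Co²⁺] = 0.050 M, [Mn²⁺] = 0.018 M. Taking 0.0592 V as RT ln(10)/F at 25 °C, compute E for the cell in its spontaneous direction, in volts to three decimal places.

Co³⁺/Co²⁺ is the cathode (higher E°), MnO₄⁻/Mn²⁺ the anode: E°cell = +1.86 − (+1.47) = +0.39 V, n = 5.
Overall: 5 Co³⁺(aq) + Mn²⁺(aq) + 4 H₂O(l) → 5 Co²⁺(aq) + MnO₄⁻(aq) + 8 H⁺(aq)
Q = [Co²⁺]^5·[MnO₄⁻]·[H⁺]^8 / ([Co³⁺]^5·[Mn²⁺]); log Q = 6.003.
E = E° − (0.0592/n) log Q = +0.39 − (0.0592/5)(6.003) = +0.319 V.

+0.319 V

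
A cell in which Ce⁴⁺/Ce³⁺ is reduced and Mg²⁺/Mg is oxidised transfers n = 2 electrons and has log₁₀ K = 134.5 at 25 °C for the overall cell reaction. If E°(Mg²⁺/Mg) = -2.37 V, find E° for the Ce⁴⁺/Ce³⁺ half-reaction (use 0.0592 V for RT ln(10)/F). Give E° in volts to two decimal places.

+1.61 V

E°cell = (0.0592/n)·log K = (0.0592/2)(134.5) = +3.981 V.
Since Ce⁴⁺/Ce³⁺ is the cathode and Mg²⁺/Mg the anode, E°cell = E°(Ce⁴⁺/Ce³⁺) − E°(Mg²⁺/Mg).
So E°(Ce⁴⁺/Ce³⁺) = E°cell + E°(Mg²⁺/Mg) = +3.981 + (-2.37) = +1.61 V.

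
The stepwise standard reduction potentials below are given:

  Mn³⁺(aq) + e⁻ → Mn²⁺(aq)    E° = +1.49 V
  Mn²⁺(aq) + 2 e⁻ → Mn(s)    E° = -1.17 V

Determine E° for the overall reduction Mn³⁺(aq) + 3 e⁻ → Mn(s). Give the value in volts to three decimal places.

Since ΔG° = −nFE° is additive over sequential reductions, n₃E°₃ = n₁E°₁ + n₂E°₂.
E°₃ = (1×+1.49 + 2×-1.17) / 3 = (-0.850) / 3 = -0.283 V.

-0.283 V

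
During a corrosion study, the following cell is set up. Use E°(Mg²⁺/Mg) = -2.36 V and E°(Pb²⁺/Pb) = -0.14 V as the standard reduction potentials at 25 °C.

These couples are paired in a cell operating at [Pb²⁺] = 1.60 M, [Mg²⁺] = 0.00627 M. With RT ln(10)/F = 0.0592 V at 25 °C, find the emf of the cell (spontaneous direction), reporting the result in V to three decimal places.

Pb²⁺/Pb is the cathode (higher E°), Mg²⁺/Mg the anode: E°cell = -0.14 − (-2.36) = +2.22 V, n = 2.
Overall: Pb²⁺(aq) + Mg(s) → Pb(s) + Mg²⁺(aq)
Q = [Mg²⁺] / ([Pb²⁺]); log Q = -2.407.
E = E° − (0.0592/n) log Q = +2.22 − (0.0592/2)(-2.407) = +2.291 V.

+2.291 V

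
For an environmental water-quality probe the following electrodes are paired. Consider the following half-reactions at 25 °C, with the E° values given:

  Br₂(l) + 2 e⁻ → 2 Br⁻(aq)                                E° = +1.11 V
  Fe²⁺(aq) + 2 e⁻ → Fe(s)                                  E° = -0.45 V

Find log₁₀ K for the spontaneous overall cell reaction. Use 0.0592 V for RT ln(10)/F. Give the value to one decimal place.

Cathode: Br₂/Br⁻; anode: Fe²⁺/Fe. E°cell = +1.56 V, n = 2.
log K = nE°cell / 0.0592 = (2)(+1.56) / 0.0592 = 52.7.

52.7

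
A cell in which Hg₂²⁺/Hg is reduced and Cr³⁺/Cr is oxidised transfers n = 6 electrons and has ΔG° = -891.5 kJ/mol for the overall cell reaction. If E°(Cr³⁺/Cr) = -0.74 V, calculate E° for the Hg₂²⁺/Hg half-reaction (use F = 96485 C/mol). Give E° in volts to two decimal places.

E°cell = −ΔG°/(nF) = −(-891.5×10³)/((6)(96485)) = +1.540 V.
Since Hg₂²⁺/Hg is the cathode and Cr³⁺/Cr the anode, E°cell = E°(Hg₂²⁺/Hg) − E°(Cr³⁺/Cr).
So E°(Hg₂²⁺/Hg) = E°cell + E°(Cr³⁺/Cr) = +1.540 + (-0.74) = +0.80 V.

+0.80 V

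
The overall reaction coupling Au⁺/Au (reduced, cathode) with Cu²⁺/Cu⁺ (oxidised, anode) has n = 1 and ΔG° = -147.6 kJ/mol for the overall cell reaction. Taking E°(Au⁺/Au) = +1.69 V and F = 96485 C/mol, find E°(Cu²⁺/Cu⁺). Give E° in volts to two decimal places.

E°cell = −ΔG°/(nF) = −(-147.6×10³)/((1)(96485)) = +1.530 V.
Since Au⁺/Au is the cathode and Cu²⁺/Cu⁺ the anode, E°cell = E°(Au⁺/Au) − E°(Cu²⁺/Cu⁺).
So E°(Cu²⁺/Cu⁺) = E°(Au⁺/Au) − E°cell = (+1.69) − (+1.530) = +0.16 V.

+0.16 V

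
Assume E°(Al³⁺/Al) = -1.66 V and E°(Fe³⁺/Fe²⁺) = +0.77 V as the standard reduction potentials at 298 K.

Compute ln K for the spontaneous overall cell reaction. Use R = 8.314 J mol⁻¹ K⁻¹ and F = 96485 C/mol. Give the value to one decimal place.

283.9

Cathode: Fe³⁺/Fe²⁺; anode: Al³⁺/Al. E°cell = (+0.77) − (-1.66) = +2.43 V, with n = 3.
ΔG° = −nFE° = −RT ln K, so ln K = nFE°/(RT) = (3)(96485)(+2.43) / ((8.314)(298)) = 283.897.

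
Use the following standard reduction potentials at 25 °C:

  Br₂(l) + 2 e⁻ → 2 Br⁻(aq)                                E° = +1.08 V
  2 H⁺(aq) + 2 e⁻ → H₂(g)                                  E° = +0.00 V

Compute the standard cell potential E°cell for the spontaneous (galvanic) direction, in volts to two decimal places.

The Br₂/Br⁻ couple has the higher reduction potential, so it is the cathode; H⁺/H₂ is oxidised at the anode.
E°cell = E°(cathode) − E°(anode) = (+1.08) − (+0.00) = +1.08 V.

+1.08 V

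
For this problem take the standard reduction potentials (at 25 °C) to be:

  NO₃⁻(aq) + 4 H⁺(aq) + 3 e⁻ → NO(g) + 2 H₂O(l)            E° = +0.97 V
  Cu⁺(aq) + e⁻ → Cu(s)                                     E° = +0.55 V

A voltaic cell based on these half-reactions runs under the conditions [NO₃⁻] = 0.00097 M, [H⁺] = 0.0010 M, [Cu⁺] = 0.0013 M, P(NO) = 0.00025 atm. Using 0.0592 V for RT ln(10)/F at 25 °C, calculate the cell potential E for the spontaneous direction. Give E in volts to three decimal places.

NO₃⁻/NO is the cathode (higher E°), Cu⁺/Cu the anode: E°cell = +0.97 − (+0.55) = +0.42 V, n = 3.
Overall: NO₃⁻(aq) + 4 H⁺(aq) + 3 Cu(s) → NO(g) + 2 H₂O(l) + 3 Cu⁺(aq)
Q = P(NO)·[Cu⁺]^3 / ([NO₃⁻]·[H⁺]^4); log Q = 2.753.
E = E° − (0.0592/n) log Q = +0.42 − (0.0592/3)(2.753) = +0.366 V.

+0.366 V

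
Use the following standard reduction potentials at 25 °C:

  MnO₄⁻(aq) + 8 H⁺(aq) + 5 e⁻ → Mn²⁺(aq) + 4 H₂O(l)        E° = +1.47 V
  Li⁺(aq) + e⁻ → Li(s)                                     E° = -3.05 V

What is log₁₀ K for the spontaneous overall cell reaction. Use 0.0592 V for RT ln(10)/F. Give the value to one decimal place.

381.8

Cathode: MnO₄⁻/Mn²⁺; anode: Li⁺/Li. E°cell = +4.52 V, n = 5.
log K = nE°cell / 0.0592 = (5)(+4.52) / 0.0592 = 381.8.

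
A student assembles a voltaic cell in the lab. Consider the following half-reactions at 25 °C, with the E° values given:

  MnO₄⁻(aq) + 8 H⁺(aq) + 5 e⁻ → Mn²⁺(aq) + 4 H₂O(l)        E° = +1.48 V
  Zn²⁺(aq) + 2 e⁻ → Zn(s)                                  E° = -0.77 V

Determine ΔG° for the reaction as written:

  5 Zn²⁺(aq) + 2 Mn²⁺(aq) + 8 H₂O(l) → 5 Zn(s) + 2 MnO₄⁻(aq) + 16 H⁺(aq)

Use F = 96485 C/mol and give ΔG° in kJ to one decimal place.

+2170.9 kJ

As written, Zn²⁺/Zn is reduced (cathode) and MnO₄⁻/Mn²⁺ is oxidised (anode), so E°cell = (-0.77) − (+1.48) = -2.25 V.
Balancing electrons gives n = 10.
ΔG° = −nFE° = −(10)(96485)(-2.25) = 2,170,912 J = +2170.9 kJ.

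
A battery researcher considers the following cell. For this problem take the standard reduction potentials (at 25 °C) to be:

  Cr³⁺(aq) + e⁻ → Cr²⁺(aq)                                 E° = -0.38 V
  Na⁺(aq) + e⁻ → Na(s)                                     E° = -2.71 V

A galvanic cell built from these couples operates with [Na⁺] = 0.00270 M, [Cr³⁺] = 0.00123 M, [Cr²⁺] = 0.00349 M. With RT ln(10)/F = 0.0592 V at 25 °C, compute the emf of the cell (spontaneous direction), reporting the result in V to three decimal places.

+2.455 V

Cr³⁺/Cr²⁺ is the cathode (higher E°), Na⁺/Na the anode: E°cell = -0.38 − (-2.71) = +2.33 V, n = 1.
Overall: Cr³⁺(aq) + Na(s) → Cr²⁺(aq) + Na⁺(aq)
Q = [Cr²⁺]·[Na⁺] / ([Cr³⁺]); log Q = -2.116.
E = E° − (0.0592/n) log Q = +2.33 − (0.0592/1)(-2.116) = +2.455 V.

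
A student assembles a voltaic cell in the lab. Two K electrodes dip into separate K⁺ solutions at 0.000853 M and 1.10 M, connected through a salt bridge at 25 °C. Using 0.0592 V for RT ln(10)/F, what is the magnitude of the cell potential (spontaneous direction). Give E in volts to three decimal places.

For a concentration cell E°cell = 0. The 1.10 M side is the cathode (reduction is favoured where [K⁺] is higher).
With n = 1, E = −(0.0592/1) log([K⁺]ₐₙ/[K⁺]꜀ₐₜ) = −(0.0592/1) log(0.000853/1.1) = −(0.0592/1)(-3.110) = +0.184 V.

+0.184 V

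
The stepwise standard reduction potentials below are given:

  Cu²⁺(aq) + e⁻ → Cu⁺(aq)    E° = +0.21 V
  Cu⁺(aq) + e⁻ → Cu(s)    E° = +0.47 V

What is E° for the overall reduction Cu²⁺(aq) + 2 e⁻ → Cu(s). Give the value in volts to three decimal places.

+0.340 V

Standard free energies of sequential steps add: ΔG°₃ = ΔG°₁ + ΔG°₂, so n₃E°₃ = n₁E°₁ + n₂E°₂.
E°₃ = (1×+0.21 + 1×+0.47) / 2 = (+0.680) / 2 = +0.340 V.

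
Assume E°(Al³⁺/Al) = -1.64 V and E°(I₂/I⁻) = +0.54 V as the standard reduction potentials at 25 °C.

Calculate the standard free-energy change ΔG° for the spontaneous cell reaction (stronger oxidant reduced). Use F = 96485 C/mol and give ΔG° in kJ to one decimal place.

-1262.0 kJ

I₂/I⁻ (E° = +0.54 V) is the cathode; Al³⁺/Al (E° = -1.64 V) is the anode, so E°cell = +2.18 V.
Balancing electrons gives n = 6 (lcm of 2 and 3).
ΔG° = −nFE° = −(6)(96485)(+2.18) = -1,262,024 J = -1262.0 kJ.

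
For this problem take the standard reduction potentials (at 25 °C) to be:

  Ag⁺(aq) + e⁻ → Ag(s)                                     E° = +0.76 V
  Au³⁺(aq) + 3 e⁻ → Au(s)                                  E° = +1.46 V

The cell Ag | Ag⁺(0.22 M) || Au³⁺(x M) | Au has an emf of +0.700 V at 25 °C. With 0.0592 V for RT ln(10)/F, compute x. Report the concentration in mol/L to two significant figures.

Au³⁺/Au is the cathode, Ag⁺/Ag the anode: E°cell = +0.70 V, n = 3.
Overall reaction: Au³⁺(aq) + 3 Ag(s) → Au(s) + 3 Ag⁺(aq); Q = [Ag⁺]^3/[Au³⁺]^1.
From E = E° − (0.0592/n) log Q: log Q = (E° − E)·n/0.0592 = (+0.70 − (+0.700))·3/0.0592 = 0.0000.
So 1·log[Au³⁺] = 3·log(0.22) − log Q = -1.9727 − (0.0000) = -1.9727; [Au³⁺] = 10^(-1.9727) ≈ 0.011 M.

0.011 M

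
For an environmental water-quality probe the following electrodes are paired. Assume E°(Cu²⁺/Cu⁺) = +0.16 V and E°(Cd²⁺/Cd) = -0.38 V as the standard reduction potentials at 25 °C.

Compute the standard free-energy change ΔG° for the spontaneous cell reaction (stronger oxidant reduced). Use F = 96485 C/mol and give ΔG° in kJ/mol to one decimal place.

-104.2 kJ/mol

Cu²⁺/Cu⁺ (E° = +0.16 V) is the cathode; Cd²⁺/Cd (E° = -0.38 V) is the anode, so E°cell = +0.54 V.
Balancing electrons gives n = 2 (lcm of 1 and 2).
ΔG° = −nFE° = −(2)(96485)(+0.54) = -104,204 J = -104.2 kJ/mol.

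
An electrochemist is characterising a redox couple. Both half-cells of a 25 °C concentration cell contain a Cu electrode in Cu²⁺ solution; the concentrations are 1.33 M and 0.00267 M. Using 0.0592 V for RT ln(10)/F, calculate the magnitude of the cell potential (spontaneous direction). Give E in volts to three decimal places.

For a concentration cell E°cell = 0. The 1.33 M side is the cathode (reduction is favoured where [Cu²⁺] is higher).
With n = 2, E = −(0.0592/2) log([Cu²⁺]ₐₙ/[Cu²⁺]꜀ₐₜ) = −(0.0592/2) log(0.00267/1.33) = −(0.0592/2)(-2.697) = +0.080 V.

+0.080 V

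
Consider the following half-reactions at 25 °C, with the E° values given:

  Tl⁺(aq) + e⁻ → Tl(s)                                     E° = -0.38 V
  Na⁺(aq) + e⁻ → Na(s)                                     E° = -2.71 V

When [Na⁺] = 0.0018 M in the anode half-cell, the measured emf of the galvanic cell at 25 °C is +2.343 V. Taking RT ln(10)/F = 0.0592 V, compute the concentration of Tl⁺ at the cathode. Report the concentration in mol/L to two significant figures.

Tl⁺/Tl is the cathode, Na⁺/Na the anode: E°cell = +2.33 V, n = 1.
Overall reaction: Tl⁺(aq) + Na(s) → Tl(s) + Na⁺(aq); Q = [Na⁺]^1/[Tl⁺]^1.
From E = E° − (0.0592/n) log Q: log Q = (E° − E)·n/0.0592 = (+2.33 − (+2.343))·1/0.0592 = -0.2196.
So 1·log[Tl⁺] = 1·log(0.0018) − log Q = -2.7447 − (-0.2196) = -2.5251; [Tl⁺] = 10^(-2.5251) ≈ 0.0030 M.

0.0030 M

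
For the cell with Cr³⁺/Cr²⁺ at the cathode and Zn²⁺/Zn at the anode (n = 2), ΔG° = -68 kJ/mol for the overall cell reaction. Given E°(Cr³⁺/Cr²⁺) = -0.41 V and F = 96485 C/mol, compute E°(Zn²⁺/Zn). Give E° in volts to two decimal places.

E°cell = −ΔG°/(nF) = −(-68×10³)/((2)(96485)) = +0.352 V.
Since Cr³⁺/Cr²⁺ is the cathode and Zn²⁺/Zn the anode, E°cell = E°(Cr³⁺/Cr²⁺) − E°(Zn²⁺/Zn).
So E°(Zn²⁺/Zn) = E°(Cr³⁺/Cr²⁺) − E°cell = (-0.41) − (+0.352) = -0.76 V.

-0.76 V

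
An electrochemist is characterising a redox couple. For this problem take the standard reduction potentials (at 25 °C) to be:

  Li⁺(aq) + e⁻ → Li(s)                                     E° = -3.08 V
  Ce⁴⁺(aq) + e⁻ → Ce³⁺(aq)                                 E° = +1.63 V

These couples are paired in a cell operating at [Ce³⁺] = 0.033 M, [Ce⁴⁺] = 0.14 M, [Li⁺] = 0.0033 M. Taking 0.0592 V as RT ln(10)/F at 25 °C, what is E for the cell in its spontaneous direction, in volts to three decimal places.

Ce⁴⁺/Ce³⁺ is the cathode (higher E°), Li⁺/Li the anode: E°cell = +1.63 − (-3.08) = +4.71 V, n = 1.
Overall: Ce⁴⁺(aq) + Li(s) → Ce³⁺(aq) + Li⁺(aq)
Q = [Ce³⁺]·[Li⁺] / ([Ce⁴⁺]); log Q = -3.109.
E = E° − (0.0592/n) log Q = +4.71 − (0.0592/1)(-3.109) = +4.894 V.

+4.894 V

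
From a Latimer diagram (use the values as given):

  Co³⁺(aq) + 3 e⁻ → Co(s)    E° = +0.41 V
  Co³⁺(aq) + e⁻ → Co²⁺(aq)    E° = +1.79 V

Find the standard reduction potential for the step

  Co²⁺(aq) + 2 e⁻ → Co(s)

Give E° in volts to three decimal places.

Sequential free energies add, so n₃E°₃ = n₁E°₁ + n₂E°₂.
With n₃ = 3, and the known step contributing 1×(+1.79) V, the unknown satisfies 2·E° = 3×(+0.41) − 1×(+1.79) = -0.560.
E° = -0.560 / 2 = -0.280 V.

-0.280 V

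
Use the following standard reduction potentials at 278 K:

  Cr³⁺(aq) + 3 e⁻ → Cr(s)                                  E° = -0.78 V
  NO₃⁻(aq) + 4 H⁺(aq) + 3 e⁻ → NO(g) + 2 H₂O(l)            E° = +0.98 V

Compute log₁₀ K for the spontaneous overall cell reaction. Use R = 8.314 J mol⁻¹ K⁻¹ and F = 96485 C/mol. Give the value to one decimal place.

Cathode: NO₃⁻/NO; anode: Cr³⁺/Cr. E°cell = (+0.98) − (-0.78) = +1.76 V, with n = 3.
ΔG° = −nFE° = −RT ln K, so ln K = nFE°/(RT) = (3)(96485)(+1.76) / ((8.314)(278)) = 220.414.
log₁₀ K = 220.414 / ln 10 = 95.7.

95.7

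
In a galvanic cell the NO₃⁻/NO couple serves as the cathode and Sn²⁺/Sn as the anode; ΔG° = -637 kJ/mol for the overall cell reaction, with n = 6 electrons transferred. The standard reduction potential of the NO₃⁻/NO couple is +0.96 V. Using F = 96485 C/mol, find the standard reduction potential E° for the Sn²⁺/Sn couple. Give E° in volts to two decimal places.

-0.14 V

E°cell = −ΔG°/(nF) = −(-637×10³)/((6)(96485)) = +1.100 V.
Since NO₃⁻/NO is the cathode and Sn²⁺/Sn the anode, E°cell = E°(NO₃⁻/NO) − E°(Sn²⁺/Sn).
So E°(Sn²⁺/Sn) = E°(NO₃⁻/NO) − E°cell = (+0.96) − (+1.100) = -0.14 V.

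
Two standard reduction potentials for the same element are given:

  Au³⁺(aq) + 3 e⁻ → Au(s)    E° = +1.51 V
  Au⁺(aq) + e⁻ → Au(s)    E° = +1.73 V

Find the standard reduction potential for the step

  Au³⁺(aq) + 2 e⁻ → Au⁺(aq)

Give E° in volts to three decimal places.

+1.400 V

Sequential free energies add, so n₃E°₃ = n₁E°₁ + n₂E°₂.
With n₃ = 3, and the known step contributing 1×(+1.73) V, the unknown satisfies 2·E° = 3×(+1.51) − 1×(+1.73) = +2.800.
E° = +2.800 / 2 = +1.400 V.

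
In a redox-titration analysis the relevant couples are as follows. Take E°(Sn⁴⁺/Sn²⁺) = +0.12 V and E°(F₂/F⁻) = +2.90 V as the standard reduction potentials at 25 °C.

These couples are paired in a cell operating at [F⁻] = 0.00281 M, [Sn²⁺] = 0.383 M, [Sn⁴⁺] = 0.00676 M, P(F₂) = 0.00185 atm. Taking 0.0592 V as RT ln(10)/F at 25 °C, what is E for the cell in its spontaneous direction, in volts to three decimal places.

+2.902 V

F₂/F⁻ is the cathode (higher E°), Sn⁴⁺/Sn²⁺ the anode: E°cell = +2.90 − (+0.12) = +2.78 V, n = 2.
Overall: F₂(g) + Sn²⁺(aq) → 2 F⁻(aq) + Sn⁴⁺(aq)
Q = [F⁻]^2·[Sn⁴⁺] / (P(F₂)·[Sn²⁺]); log Q = -4.123.
E = E° − (0.0592/n) log Q = +2.78 − (0.0592/2)(-4.123) = +2.902 V.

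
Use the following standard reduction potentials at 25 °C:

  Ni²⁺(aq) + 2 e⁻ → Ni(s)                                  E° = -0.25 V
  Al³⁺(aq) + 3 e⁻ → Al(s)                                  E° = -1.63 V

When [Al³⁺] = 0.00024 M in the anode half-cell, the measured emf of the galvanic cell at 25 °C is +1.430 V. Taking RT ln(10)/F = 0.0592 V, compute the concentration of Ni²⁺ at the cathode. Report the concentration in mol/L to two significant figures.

0.19 M

Ni²⁺/Ni is the cathode, Al³⁺/Al the anode: E°cell = +1.38 V, n = 6.
Overall reaction: 3 Ni²⁺(aq) + 2 Al(s) → 3 Ni(s) + 2 Al³⁺(aq); Q = [Al³⁺]^2/[Ni²⁺]^3.
From E = E° − (0.0592/n) log Q: log Q = (E° − E)·n/0.0592 = (+1.38 − (+1.430))·6/0.0592 = -5.0676.
So 3·log[Ni²⁺] = 2·log(0.00024) − log Q = -7.2396 − (-5.0676) = -2.1720; log[Ni²⁺] = -2.1720 / 3 = -0.7240; [Ni²⁺] = 10^(-0.7240) ≈ 0.19 M.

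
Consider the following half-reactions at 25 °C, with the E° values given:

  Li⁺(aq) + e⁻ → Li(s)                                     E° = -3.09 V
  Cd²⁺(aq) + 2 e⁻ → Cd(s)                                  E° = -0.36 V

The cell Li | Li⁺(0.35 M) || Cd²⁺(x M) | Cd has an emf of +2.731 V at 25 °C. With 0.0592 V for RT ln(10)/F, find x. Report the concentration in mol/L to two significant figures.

0.13 M

Cd²⁺/Cd is the cathode, Li⁺/Li the anode: E°cell = +2.73 V, n = 2.
Overall reaction: Cd²⁺(aq) + 2 Li(s) → Cd(s) + 2 Li⁺(aq); Q = [Li⁺]^2/[Cd²⁺]^1.
From E = E° − (0.0592/n) log Q: log Q = (E° − E)·n/0.0592 = (+2.73 − (+2.731))·2/0.0592 = -0.0338.
So 1·log[Cd²⁺] = 2·log(0.35) − log Q = -0.9119 − (-0.0338) = -0.8781; [Cd²⁺] = 10^(-0.8781) ≈ 0.13 M.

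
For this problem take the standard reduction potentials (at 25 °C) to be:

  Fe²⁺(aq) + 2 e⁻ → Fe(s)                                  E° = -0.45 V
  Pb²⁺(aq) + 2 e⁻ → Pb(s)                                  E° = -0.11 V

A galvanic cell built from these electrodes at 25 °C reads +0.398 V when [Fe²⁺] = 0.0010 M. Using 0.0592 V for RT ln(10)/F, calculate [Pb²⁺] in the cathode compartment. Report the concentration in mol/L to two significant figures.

Pb²⁺/Pb is the cathode, Fe²⁺/Fe the anode: E°cell = +0.34 V, n = 2.
Overall reaction: Pb²⁺(aq) + Fe(s) → Pb(s) + Fe²⁺(aq); Q = [Fe²⁺]^1/[Pb²⁺]^1.
From E = E° − (0.0592/n) log Q: log Q = (E° − E)·n/0.0592 = (+0.34 − (+0.398))·2/0.0592 = -1.9595.
So 1·log[Pb²⁺] = 1·log(0.001) − log Q = -3.0000 − (-1.9595) = -1.0405; [Pb²⁺] = 10^(-1.0405) ≈ 0.091 M.

0.091 M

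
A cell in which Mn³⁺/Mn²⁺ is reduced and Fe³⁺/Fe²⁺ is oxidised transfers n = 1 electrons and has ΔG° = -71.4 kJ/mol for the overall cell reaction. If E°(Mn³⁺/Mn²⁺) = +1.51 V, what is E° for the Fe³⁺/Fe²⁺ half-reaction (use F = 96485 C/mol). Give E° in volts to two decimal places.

+0.77 V

E°cell = −ΔG°/(nF) = −(-71.4×10³)/((1)(96485)) = +0.740 V.
Since Mn³⁺/Mn²⁺ is the cathode and Fe³⁺/Fe²⁺ the anode, E°cell = E°(Mn³⁺/Mn²⁺) − E°(Fe³⁺/Fe²⁺).
So E°(Fe³⁺/Fe²⁺) = E°(Mn³⁺/Mn²⁺) − E°cell = (+1.51) − (+0.740) = +0.77 V.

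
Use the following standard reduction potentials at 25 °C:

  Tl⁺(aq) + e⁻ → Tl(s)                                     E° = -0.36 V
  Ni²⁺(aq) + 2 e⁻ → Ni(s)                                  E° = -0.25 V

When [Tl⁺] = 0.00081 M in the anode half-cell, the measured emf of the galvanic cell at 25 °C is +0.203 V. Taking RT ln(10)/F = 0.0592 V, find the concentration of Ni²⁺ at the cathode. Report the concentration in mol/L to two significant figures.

Ni²⁺/Ni is the cathode, Tl⁺/Tl the anode: E°cell = +0.11 V, n = 2.
Overall reaction: Ni²⁺(aq) + 2 Tl(s) → Ni(s) + 2 Tl⁺(aq); Q = [Tl⁺]^2/[Ni²⁺]^1.
From E = E° − (0.0592/n) log Q: log Q = (E° − E)·n/0.0592 = (+0.11 − (+0.203))·2/0.0592 = -3.1419.
So 1·log[Ni²⁺] = 2·log(0.00081) − log Q = -6.1830 − (-3.1419) = -3.0411; [Ni²⁺] = 10^(-3.0411) ≈ 0.00091 M.

0.00091 M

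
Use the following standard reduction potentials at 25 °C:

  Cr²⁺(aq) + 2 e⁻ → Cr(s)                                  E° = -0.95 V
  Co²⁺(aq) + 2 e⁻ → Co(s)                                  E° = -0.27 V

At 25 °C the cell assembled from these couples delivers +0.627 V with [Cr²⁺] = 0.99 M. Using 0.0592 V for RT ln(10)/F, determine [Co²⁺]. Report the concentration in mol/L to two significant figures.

0.016 M

Co²⁺/Co is the cathode, Cr²⁺/Cr the anode: E°cell = +0.68 V, n = 2.
Overall reaction: Co²⁺(aq) + Cr(s) → Co(s) + Cr²⁺(aq); Q = [Cr²⁺]^1/[Co²⁺]^1.
From E = E° − (0.0592/n) log Q: log Q = (E° − E)·n/0.0592 = (+0.68 − (+0.627))·2/0.0592 = 1.7905.
So 1·log[Co²⁺] = 1·log(0.99) − log Q = -0.0044 − (1.7905) = -1.7949; [Co²⁺] = 10^(-1.7949) ≈ 0.016 M.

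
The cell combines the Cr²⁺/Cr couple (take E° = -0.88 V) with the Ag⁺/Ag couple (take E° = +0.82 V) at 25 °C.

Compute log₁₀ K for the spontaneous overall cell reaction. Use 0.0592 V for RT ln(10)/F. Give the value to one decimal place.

Cathode: Ag⁺/Ag; anode: Cr²⁺/Cr. E°cell = +1.70 V, n = 2.
log K = nE°cell / 0.0592 = (2)(+1.70) / 0.0592 = 57.4.

57.4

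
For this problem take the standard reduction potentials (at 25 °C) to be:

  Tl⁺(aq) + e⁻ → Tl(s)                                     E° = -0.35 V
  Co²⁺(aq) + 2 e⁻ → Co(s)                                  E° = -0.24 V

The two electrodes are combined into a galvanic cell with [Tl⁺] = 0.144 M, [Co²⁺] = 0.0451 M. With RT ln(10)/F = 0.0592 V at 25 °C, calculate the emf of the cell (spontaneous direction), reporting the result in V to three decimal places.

+0.120 V

Co²⁺/Co is the cathode (higher E°), Tl⁺/Tl the anode: E°cell = -0.24 − (-0.35) = +0.11 V, n = 2.
Overall: Co²⁺(aq) + 2 Tl(s) → Co(s) + 2 Tl⁺(aq)
Q = [Tl⁺]^2 / ([Co²⁺]); log Q = -0.337.
E = E° − (0.0592/n) log Q = +0.11 − (0.0592/2)(-0.337) = +0.120 V.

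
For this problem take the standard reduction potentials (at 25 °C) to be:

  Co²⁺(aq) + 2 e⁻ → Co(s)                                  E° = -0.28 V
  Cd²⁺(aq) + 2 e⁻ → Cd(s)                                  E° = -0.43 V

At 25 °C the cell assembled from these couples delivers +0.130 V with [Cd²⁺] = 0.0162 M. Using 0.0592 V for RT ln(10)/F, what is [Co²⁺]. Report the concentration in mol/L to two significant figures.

Co²⁺/Co is the cathode, Cd²⁺/Cd the anode: E°cell = +0.15 V, n = 2.
Overall reaction: Co²⁺(aq) + Cd(s) → Co(s) + Cd²⁺(aq); Q = [Cd²⁺]^1/[Co²⁺]^1.
From E = E° − (0.0592/n) log Q: log Q = (E° − E)·n/0.0592 = (+0.15 − (+0.130))·2/0.0592 = 0.6757.
So 1·log[Co²⁺] = 1·log(0.0162) − log Q = -1.7905 − (0.6757) = -2.4662; [Co²⁺] = 10^(-2.4662) ≈ 0.0034 M.

0.0034 M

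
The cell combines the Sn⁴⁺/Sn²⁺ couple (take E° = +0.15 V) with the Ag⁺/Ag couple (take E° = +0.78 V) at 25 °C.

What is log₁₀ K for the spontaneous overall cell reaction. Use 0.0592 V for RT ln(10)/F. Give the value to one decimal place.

Cathode: Ag⁺/Ag; anode: Sn⁴⁺/Sn²⁺. E°cell = +0.63 V, n = 2.
log K = nE°cell / 0.0592 = (2)(+0.63) / 0.0592 = 21.3.

21.3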